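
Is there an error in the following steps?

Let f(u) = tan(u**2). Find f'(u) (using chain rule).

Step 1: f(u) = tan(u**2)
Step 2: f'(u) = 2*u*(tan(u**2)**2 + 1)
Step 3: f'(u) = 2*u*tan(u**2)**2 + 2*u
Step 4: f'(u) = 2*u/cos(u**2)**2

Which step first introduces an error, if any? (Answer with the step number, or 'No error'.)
No error

All steps in this derivation are correct.
The final answer f'(u) = 2*u/cos(u**2)**2 is valid.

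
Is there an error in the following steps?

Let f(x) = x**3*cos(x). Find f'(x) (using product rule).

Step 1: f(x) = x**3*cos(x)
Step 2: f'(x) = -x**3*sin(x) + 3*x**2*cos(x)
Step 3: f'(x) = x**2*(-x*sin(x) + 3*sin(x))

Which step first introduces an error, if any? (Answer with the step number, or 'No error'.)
Step 3

Step 3 is incorrect due to a wrong trig function.
The step shows: x**2*(-x*sin(x) + 3*sin(x))
The correct value should be: x**2*(-x*sin(x) + 3*cos(x))

Explanation: cos(x) was incorrectly written as sin(x): the term x**2*(-x*sin(x) + 3*cos(x)) was incorrectly written as x**2*(-x*sin(x) + 3*sin(x))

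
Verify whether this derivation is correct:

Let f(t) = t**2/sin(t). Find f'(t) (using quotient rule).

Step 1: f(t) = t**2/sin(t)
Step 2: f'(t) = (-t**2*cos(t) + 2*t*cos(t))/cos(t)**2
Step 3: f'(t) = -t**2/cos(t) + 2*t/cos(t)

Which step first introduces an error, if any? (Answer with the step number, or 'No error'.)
Step 2

Step 2 is incorrect due to a wrong trig function.
The step shows: (-t**2*cos(t) + 2*t*cos(t))/cos(t)**2
The correct value should be: (-t**2*cos(t) + 2*t*sin(t))/sin(t)**2

Explanation: sin(t) was incorrectly written as cos(t): the term (-t**2*cos(t) + 2*t*sin(t))/sin(t)**2 was incorrectly written as (-t**2*cos(t) + 2*t*cos(t))/cos(t)**2
The later steps are derived from this incorrect expression, so the error originates in Step 2.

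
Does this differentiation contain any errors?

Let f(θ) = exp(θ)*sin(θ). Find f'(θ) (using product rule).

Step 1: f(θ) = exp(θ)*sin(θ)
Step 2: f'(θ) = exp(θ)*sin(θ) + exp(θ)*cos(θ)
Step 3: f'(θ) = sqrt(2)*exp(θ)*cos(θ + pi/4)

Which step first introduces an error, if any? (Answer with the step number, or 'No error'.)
Step 3

Step 3 is incorrect due to a wrong trig function.
The step shows: sqrt(2)*exp(θ)*cos(θ + pi/4)
The correct value should be: sqrt(2)*exp(θ)*sin(θ + pi/4)

Explanation: sin(θ + pi/4) was incorrectly written as cos(θ + pi/4): the term sqrt(2)*exp(θ)*sin(θ + pi/4) was incorrectly written as sqrt(2)*exp(θ)*cos(θ + pi/4)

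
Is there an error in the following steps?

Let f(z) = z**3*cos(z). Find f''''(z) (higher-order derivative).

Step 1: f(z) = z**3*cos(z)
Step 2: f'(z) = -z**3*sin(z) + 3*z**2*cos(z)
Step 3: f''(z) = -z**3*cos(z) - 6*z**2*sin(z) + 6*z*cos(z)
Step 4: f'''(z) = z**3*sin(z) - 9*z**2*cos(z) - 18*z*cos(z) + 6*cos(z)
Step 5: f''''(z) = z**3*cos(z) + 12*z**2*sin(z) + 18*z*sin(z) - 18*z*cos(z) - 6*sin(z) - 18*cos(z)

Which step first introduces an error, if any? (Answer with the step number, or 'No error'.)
Step 4

Step 4 is incorrect due to a wrong trig function.
The step shows: z**3*sin(z) - 9*z**2*cos(z) - 18*z*cos(z) + 6*cos(z)
The correct value should be: z**3*sin(z) - 9*z**2*cos(z) - 18*z*sin(z) + 6*cos(z)

Explanation: sin(z) was incorrectly written as cos(z): the term -18*z*sin(z) was incorrectly written as -18*z*cos(z)
The later steps are derived from this incorrect expression, so the error originates in Step 4.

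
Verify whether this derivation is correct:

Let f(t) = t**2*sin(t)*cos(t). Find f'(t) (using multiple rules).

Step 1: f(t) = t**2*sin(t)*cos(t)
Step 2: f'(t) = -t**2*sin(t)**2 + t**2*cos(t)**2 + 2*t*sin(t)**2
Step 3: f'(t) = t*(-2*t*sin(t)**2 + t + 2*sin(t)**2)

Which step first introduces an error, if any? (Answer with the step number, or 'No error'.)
Step 2

Step 2 is incorrect due to a wrong trig function.
The step shows: -t**2*sin(t)**2 + t**2*cos(t)**2 + 2*t*sin(t)**2
The correct value should be: -t**2*sin(t)**2 + t**2*cos(t)**2 + 2*t*sin(t)*cos(t)

Explanation: cos(t) was incorrectly written as sin(t): the term 2*t*sin(t)*cos(t) was incorrectly written as 2*t*sin(t)**2
The later steps are derived from this incorrect expression, so the error originates in Step 2.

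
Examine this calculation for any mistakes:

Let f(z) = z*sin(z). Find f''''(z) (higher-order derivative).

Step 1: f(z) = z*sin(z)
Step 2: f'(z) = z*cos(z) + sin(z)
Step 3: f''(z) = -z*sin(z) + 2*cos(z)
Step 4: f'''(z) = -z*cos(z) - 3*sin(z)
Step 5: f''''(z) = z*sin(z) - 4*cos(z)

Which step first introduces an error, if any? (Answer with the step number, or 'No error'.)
No error

All steps in this derivation are correct.
The final answer f''''(z) = z*sin(z) - 4*cos(z) is valid.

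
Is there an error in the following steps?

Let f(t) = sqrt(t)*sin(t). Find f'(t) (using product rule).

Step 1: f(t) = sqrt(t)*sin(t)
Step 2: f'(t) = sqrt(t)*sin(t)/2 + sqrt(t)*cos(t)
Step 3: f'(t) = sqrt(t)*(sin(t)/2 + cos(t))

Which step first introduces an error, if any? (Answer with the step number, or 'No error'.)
Step 2

Step 2 is incorrect due to a wrong exponent.
The step shows: sqrt(t)*sin(t)/2 + sqrt(t)*cos(t)
The correct value should be: sqrt(t)*cos(t) + sin(t)/(2*sqrt(t))

Explanation: The exponent -1/2 on t was incorrectly written as 1/2: the term sin(t)/(2*sqrt(t)) was incorrectly written as sqrt(t)*sin(t)/2
The later steps are derived from this incorrect expression, so the error originates in Step 2.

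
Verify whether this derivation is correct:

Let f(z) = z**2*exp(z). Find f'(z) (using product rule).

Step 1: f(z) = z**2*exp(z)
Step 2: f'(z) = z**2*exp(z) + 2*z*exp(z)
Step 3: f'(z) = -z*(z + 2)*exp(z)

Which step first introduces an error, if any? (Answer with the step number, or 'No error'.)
Step 3

Step 3 is incorrect due to a sign flip.
The step shows: -z*(z + 2)*exp(z)
The correct value should be: z*(z + 2)*exp(z)

Explanation: The sign of the whole expression was flipped: the term z*(z + 2)*exp(z) was incorrectly written as -z*(z + 2)*exp(z)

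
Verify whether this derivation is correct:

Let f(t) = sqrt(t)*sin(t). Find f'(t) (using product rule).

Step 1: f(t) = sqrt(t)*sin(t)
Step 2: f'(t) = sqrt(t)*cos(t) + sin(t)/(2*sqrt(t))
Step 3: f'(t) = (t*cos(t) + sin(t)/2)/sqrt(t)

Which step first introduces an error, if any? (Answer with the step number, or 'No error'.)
No error

All steps in this derivation are correct.
The final answer f'(t) = (t*cos(t) + sin(t)/2)/sqrt(t) is valid.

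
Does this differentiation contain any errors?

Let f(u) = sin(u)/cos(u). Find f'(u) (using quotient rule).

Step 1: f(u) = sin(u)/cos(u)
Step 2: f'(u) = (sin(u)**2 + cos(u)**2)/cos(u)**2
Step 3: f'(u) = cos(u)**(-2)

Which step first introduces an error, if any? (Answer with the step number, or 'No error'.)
No error

All steps in this derivation are correct.
The final answer f'(u) = cos(u)**(-2) is valid.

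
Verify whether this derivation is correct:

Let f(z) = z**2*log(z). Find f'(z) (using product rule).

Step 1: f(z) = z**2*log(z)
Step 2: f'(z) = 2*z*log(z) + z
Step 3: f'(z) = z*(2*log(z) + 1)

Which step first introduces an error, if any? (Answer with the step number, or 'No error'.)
No error

All steps in this derivation are correct.
The final answer f'(z) = z*(2*log(z) + 1) is valid.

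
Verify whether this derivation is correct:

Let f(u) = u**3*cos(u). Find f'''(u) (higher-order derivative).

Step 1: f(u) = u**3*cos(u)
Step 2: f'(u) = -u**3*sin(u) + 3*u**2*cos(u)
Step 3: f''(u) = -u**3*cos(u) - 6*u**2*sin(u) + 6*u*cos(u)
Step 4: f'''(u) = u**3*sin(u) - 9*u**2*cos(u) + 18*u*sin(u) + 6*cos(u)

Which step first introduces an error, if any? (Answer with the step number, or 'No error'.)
Step 4

Step 4 is incorrect due to a sign flip.
The step shows: u**3*sin(u) - 9*u**2*cos(u) + 18*u*sin(u) + 6*cos(u)
The correct value should be: u**3*sin(u) - 9*u**2*cos(u) - 18*u*sin(u) + 6*cos(u)

Explanation: The sign of one term was flipped: the term -18*u*sin(u) was incorrectly written as 18*u*sin(u)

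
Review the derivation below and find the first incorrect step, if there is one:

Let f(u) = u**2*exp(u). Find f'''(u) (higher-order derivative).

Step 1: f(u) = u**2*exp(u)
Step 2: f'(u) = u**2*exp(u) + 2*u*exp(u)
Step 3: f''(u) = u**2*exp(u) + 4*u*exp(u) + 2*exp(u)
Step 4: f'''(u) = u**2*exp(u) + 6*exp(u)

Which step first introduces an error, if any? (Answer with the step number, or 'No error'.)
Step 4

Step 4 is incorrect due to a dropped term.
The step shows: u**2*exp(u) + 6*exp(u)
The correct value should be: u**2*exp(u) + 6*u*exp(u) + 6*exp(u)

Explanation: A term was dropped: the term 6*u*exp(u) was incorrectly omitted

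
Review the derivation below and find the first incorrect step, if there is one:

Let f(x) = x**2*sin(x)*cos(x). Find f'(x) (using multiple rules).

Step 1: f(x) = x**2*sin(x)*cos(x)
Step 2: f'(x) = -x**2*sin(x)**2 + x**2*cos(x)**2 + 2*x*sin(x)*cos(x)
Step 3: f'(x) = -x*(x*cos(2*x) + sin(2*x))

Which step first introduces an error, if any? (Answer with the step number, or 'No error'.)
Step 3

Step 3 is incorrect due to a sign flip.
The step shows: -x*(x*cos(2*x) + sin(2*x))
The correct value should be: x*(x*cos(2*x) + sin(2*x))

Explanation: The sign of the whole expression was flipped: the term x*(x*cos(2*x) + sin(2*x)) was incorrectly written as -x*(x*cos(2*x) + sin(2*x))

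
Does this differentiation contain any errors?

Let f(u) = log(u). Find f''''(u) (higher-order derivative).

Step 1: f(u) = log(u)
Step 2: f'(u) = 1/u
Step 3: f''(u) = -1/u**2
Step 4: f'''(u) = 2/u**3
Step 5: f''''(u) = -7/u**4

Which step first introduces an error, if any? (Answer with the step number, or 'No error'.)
Step 5

Step 5 is incorrect due to a wrong coefficient.
The step shows: -7/u**4
The correct value should be: -6/u**4

Explanation: The coefficient -6 was incorrectly written as -7: the term -6/u**4 was incorrectly written as -7/u**4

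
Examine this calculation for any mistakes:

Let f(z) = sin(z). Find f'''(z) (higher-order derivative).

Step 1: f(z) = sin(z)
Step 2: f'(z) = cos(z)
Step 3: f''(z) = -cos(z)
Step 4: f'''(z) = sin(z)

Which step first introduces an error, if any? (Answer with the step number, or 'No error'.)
Step 3

Step 3 is incorrect due to a wrong trig function.
The step shows: -cos(z)
The correct value should be: -sin(z)

Explanation: sin(z) was incorrectly written as cos(z): the term -sin(z) was incorrectly written as -cos(z)
The later steps are derived from this incorrect expression, so the error originates in Step 3.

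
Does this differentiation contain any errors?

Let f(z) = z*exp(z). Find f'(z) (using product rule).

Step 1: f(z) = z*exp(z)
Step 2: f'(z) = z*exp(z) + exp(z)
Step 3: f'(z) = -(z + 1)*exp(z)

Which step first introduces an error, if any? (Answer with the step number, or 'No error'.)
Step 3

Step 3 is incorrect due to a sign flip.
The step shows: -(z + 1)*exp(z)
The correct value should be: (z + 1)*exp(z)

Explanation: The sign of the whole expression was flipped: the term (z + 1)*exp(z) was incorrectly written as -(z + 1)*exp(z)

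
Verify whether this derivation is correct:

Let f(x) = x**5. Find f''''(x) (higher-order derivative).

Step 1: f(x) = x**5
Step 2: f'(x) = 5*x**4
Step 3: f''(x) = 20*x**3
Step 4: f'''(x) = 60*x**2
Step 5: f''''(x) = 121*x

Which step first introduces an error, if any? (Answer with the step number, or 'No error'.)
Step 5

Step 5 is incorrect due to a wrong coefficient.
The step shows: 121*x
The correct value should be: 120*x

Explanation: The coefficient 120 was incorrectly written as 121: the term 120*x was incorrectly written as 121*x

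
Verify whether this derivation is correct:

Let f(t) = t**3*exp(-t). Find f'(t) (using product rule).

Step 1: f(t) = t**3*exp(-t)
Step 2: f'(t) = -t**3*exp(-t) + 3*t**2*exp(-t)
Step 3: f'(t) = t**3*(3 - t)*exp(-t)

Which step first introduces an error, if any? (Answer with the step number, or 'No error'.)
Step 3

Step 3 is incorrect due to a wrong exponent.
The step shows: t**3*(3 - t)*exp(-t)
The correct value should be: t**2*(3 - t)*exp(-t)

Explanation: The exponent 2 on t was incorrectly written as 3: the term t**2*(3 - t)*exp(-t) was incorrectly written as t**3*(3 - t)*exp(-t)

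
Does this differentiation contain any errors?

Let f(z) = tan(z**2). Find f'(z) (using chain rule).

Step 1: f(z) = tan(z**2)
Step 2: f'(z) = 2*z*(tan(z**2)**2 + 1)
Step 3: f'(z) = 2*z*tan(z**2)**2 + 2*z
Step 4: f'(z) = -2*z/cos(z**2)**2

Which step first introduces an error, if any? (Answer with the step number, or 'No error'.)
Step 4

Step 4 is incorrect due to a sign flip.
The step shows: -2*z/cos(z**2)**2
The correct value should be: 2*z/cos(z**2)**2

Explanation: The sign of the whole expression was flipped: the term 2*z/cos(z**2)**2 was incorrectly written as -2*z/cos(z**2)**2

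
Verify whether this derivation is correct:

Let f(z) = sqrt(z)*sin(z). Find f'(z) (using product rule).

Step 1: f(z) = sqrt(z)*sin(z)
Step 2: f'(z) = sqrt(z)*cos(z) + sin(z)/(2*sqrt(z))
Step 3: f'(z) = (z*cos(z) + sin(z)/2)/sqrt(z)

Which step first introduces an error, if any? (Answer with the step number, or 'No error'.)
No error

All steps in this derivation are correct.
The final answer f'(z) = (z*cos(z) + sin(z)/2)/sqrt(z) is valid.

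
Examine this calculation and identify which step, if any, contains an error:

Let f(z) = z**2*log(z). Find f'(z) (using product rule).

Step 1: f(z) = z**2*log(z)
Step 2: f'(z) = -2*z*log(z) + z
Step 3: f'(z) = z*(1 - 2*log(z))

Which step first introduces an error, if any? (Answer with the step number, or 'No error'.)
Step 2

Step 2 is incorrect due to a sign flip.
The step shows: -2*z*log(z) + z
The correct value should be: 2*z*log(z) + z

Explanation: The sign of one term was flipped: the term 2*z*log(z) was incorrectly written as -2*z*log(z)
The later steps are derived from this incorrect expression, so the error originates in Step 2.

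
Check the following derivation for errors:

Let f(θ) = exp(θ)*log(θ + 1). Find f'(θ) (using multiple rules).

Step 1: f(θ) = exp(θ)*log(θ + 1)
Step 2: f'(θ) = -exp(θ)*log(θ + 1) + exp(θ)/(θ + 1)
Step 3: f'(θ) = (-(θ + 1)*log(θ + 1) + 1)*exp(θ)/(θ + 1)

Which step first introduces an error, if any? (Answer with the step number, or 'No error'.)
Step 2

Step 2 is incorrect due to a sign flip.
The step shows: -exp(θ)*log(θ + 1) + exp(θ)/(θ + 1)
The correct value should be: exp(θ)*log(θ + 1) + exp(θ)/(θ + 1)

Explanation: The sign of one term was flipped: the term exp(θ)*log(θ + 1) was incorrectly written as -exp(θ)*log(θ + 1)
The later steps are derived from this incorrect expression, so the error originates in Step 2.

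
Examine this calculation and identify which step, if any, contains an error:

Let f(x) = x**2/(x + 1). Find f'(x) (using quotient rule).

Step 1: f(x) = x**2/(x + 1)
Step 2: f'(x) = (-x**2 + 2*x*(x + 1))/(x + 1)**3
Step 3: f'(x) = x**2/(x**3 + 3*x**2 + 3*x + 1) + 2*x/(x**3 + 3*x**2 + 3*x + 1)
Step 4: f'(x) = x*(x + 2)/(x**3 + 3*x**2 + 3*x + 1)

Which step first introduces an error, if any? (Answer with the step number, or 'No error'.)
Step 2

Step 2 is incorrect due to a wrong exponent.
The step shows: (-x**2 + 2*x*(x + 1))/(x + 1)**3
The correct value should be: (-x**2 + 2*x*(x + 1))/(x + 1)**2

Explanation: The exponent -2 on x + 1 was incorrectly written as -3: the term (-x**2 + 2*x*(x + 1))/(x + 1)**2 was incorrectly written as (-x**2 + 2*x*(x + 1))/(x + 1)**3
The later steps are derived from this incorrect expression, so the error originates in Step 2.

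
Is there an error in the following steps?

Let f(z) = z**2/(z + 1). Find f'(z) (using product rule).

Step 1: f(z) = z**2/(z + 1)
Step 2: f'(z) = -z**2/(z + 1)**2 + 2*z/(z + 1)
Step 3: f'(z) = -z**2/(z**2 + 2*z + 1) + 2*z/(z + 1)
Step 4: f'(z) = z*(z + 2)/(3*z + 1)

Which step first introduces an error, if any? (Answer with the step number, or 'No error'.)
Step 4

Step 4 is incorrect due to a wrong exponent.
The step shows: z*(z + 2)/(3*z + 1)
The correct value should be: z*(z + 2)/(z**2 + 2*z + 1)

Explanation: The exponent 2 on z was incorrectly written as 1: the term z*(z + 2)/(z**2 + 2*z + 1) was incorrectly written as z*(z + 2)/(3*z + 1)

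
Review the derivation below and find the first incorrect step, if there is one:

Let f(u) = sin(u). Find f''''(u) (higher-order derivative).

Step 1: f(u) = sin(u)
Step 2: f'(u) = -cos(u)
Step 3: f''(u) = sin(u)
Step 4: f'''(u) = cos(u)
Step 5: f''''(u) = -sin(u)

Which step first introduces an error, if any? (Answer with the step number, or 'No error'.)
Step 2

Step 2 is incorrect due to a sign flip.
The step shows: -cos(u)
The correct value should be: cos(u)

Explanation: The sign of the whole expression was flipped: the term cos(u) was incorrectly written as -cos(u)
The later steps are derived from this incorrect expression, so the error originates in Step 2.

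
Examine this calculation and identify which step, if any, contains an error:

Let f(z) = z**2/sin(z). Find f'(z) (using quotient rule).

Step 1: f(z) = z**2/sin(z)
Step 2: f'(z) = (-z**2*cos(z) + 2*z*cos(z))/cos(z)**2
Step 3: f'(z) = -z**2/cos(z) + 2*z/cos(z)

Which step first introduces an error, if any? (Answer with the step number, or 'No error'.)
Step 2

Step 2 is incorrect due to a wrong trig function.
The step shows: (-z**2*cos(z) + 2*z*cos(z))/cos(z)**2
The correct value should be: (-z**2*cos(z) + 2*z*sin(z))/sin(z)**2

Explanation: sin(z) was incorrectly written as cos(z): the term (-z**2*cos(z) + 2*z*sin(z))/sin(z)**2 was incorrectly written as (-z**2*cos(z) + 2*z*cos(z))/cos(z)**2
The later steps are derived from this incorrect expression, so the error originates in Step 2.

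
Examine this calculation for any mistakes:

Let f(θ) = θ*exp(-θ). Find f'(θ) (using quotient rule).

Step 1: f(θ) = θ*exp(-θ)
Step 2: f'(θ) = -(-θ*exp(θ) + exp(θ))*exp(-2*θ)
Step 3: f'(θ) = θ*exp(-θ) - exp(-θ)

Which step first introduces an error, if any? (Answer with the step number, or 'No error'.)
Step 2

Step 2 is incorrect due to a sign flip.
The step shows: -(-θ*exp(θ) + exp(θ))*exp(-2*θ)
The correct value should be: (-θ*exp(θ) + exp(θ))*exp(-2*θ)

Explanation: The sign of the whole expression was flipped: the term (-θ*exp(θ) + exp(θ))*exp(-2*θ) was incorrectly written as -(-θ*exp(θ) + exp(θ))*exp(-2*θ)
The later steps are derived from this incorrect expression, so the error originates in Step 2.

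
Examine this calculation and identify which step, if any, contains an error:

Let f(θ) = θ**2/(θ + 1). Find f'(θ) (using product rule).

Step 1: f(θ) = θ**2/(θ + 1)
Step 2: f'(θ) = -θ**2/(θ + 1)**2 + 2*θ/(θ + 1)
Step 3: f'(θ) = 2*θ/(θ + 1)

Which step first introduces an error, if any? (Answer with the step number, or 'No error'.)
Step 3

Step 3 is incorrect due to a dropped term.
The step shows: 2*θ/(θ + 1)
The correct value should be: -θ**2/(θ**2 + 2*θ + 1) + 2*θ/(θ + 1)

Explanation: A term was dropped: the term -θ**2/(θ**2 + 2*θ + 1) was incorrectly omitted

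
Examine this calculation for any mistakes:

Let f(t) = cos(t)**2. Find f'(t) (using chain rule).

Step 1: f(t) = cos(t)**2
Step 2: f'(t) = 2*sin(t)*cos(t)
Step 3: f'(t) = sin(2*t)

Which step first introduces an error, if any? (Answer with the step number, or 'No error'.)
Step 2

Step 2 is incorrect due to a sign flip.
The step shows: 2*sin(t)*cos(t)
The correct value should be: -2*sin(t)*cos(t)

Explanation: The sign of the whole expression was flipped: the term -2*sin(t)*cos(t) was incorrectly written as 2*sin(t)*cos(t)
The later steps are derived from this incorrect expression, so the error originates in Step 2.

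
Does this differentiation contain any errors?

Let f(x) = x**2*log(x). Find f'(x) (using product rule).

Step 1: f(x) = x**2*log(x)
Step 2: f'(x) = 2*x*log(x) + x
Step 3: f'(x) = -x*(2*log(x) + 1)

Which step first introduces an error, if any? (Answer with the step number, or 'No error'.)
Step 3

Step 3 is incorrect due to a sign flip.
The step shows: -x*(2*log(x) + 1)
The correct value should be: x*(2*log(x) + 1)

Explanation: The sign of the whole expression was flipped: the term x*(2*log(x) + 1) was incorrectly written as -x*(2*log(x) + 1)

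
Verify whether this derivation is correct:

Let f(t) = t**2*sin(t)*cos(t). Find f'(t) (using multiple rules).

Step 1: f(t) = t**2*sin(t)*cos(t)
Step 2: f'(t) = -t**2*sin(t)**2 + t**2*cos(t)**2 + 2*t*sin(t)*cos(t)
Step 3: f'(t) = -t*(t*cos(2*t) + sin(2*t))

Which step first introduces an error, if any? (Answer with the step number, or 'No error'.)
Step 3

Step 3 is incorrect due to a sign flip.
The step shows: -t*(t*cos(2*t) + sin(2*t))
The correct value should be: t*(t*cos(2*t) + sin(2*t))

Explanation: The sign of the whole expression was flipped: the term t*(t*cos(2*t) + sin(2*t)) was incorrectly written as -t*(t*cos(2*t) + sin(2*t))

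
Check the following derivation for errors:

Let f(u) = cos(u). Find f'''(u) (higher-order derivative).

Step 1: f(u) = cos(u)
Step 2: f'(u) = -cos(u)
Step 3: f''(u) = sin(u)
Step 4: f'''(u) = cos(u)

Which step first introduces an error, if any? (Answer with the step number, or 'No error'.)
Step 2

Step 2 is incorrect due to a wrong trig function.
The step shows: -cos(u)
The correct value should be: -sin(u)

Explanation: sin(u) was incorrectly written as cos(u): the term -sin(u) was incorrectly written as -cos(u)
The later steps are derived from this incorrect expression, so the error originates in Step 2.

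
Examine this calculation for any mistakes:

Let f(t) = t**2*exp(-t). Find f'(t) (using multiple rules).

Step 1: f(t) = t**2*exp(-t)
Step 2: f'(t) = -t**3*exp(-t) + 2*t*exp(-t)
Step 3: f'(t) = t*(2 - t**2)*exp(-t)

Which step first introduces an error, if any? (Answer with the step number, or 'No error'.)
Step 2

Step 2 is incorrect due to a wrong exponent.
The step shows: -t**3*exp(-t) + 2*t*exp(-t)
The correct value should be: -t**2*exp(-t) + 2*t*exp(-t)

Explanation: The exponent 2 on t was incorrectly written as 3: the term -t**2*exp(-t) was incorrectly written as -t**3*exp(-t)
The later steps are derived from this incorrect expression, so the error originates in Step 2.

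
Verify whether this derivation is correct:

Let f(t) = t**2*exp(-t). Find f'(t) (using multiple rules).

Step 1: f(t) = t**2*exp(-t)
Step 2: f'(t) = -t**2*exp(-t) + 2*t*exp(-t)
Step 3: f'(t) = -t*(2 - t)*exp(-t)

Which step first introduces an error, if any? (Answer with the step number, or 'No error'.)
Step 3

Step 3 is incorrect due to a sign flip.
The step shows: -t*(2 - t)*exp(-t)
The correct value should be: t*(2 - t)*exp(-t)

Explanation: The sign of the whole expression was flipped: the term t*(2 - t)*exp(-t) was incorrectly written as -t*(2 - t)*exp(-t)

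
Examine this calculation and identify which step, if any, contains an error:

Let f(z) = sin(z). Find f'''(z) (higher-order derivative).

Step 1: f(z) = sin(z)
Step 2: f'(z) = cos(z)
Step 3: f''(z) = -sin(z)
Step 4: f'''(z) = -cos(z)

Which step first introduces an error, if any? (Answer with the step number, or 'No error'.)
No error

All steps in this derivation are correct.
The final answer f'''(z) = -cos(z) is valid.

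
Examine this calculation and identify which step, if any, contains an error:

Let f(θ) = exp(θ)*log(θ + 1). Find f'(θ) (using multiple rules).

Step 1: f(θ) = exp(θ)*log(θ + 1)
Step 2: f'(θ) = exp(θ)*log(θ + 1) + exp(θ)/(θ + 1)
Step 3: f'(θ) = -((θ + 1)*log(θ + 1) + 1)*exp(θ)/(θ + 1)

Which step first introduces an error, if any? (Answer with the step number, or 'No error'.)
Step 3

Step 3 is incorrect due to a sign flip.
The step shows: -((θ + 1)*log(θ + 1) + 1)*exp(θ)/(θ + 1)
The correct value should be: ((θ + 1)*log(θ + 1) + 1)*exp(θ)/(θ + 1)

Explanation: The sign of the whole expression was flipped: the term ((θ + 1)*log(θ + 1) + 1)*exp(θ)/(θ + 1) was incorrectly written as -((θ + 1)*log(θ + 1) + 1)*exp(θ)/(θ + 1)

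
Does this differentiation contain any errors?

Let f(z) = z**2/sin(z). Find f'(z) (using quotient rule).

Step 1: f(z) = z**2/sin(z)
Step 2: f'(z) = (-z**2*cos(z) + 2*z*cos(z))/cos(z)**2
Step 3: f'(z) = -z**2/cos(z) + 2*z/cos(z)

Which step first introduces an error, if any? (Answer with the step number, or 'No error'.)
Step 2

Step 2 is incorrect due to a wrong trig function.
The step shows: (-z**2*cos(z) + 2*z*cos(z))/cos(z)**2
The correct value should be: (-z**2*cos(z) + 2*z*sin(z))/sin(z)**2

Explanation: sin(z) was incorrectly written as cos(z): the term (-z**2*cos(z) + 2*z*sin(z))/sin(z)**2 was incorrectly written as (-z**2*cos(z) + 2*z*cos(z))/cos(z)**2
The later steps are derived from this incorrect expression, so the error originates in Step 2.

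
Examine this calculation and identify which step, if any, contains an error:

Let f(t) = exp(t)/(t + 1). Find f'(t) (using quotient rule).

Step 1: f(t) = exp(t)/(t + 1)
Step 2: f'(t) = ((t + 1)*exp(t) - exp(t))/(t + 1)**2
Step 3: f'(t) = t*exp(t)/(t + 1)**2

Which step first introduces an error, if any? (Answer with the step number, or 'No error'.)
No error

All steps in this derivation are correct.
The final answer f'(t) = t*exp(t)/(t + 1)**2 is valid.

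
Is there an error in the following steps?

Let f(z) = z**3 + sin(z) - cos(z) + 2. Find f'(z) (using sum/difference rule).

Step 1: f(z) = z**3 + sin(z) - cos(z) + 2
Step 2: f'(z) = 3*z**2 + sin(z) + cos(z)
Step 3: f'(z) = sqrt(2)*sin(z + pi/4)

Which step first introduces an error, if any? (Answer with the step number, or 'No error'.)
Step 3

Step 3 is incorrect due to a dropped term.
The step shows: sqrt(2)*sin(z + pi/4)
The correct value should be: 3*z**2 + sqrt(2)*sin(z + pi/4)

Explanation: A term was dropped: the term 3*z**2 was incorrectly omitted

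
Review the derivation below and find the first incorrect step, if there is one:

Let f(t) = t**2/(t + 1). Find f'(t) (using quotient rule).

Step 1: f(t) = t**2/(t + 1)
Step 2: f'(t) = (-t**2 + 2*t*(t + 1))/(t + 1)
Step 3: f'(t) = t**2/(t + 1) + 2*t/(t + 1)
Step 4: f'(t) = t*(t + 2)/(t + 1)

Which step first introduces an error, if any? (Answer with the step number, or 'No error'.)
Step 2

Step 2 is incorrect due to a wrong exponent.
The step shows: (-t**2 + 2*t*(t + 1))/(t + 1)
The correct value should be: (-t**2 + 2*t*(t + 1))/(t + 1)**2

Explanation: The exponent -2 on t + 1 was incorrectly written as -1: the term (-t**2 + 2*t*(t + 1))/(t + 1)**2 was incorrectly written as (-t**2 + 2*t*(t + 1))/(t + 1)
The later steps are derived from this incorrect expression, so the error originates in Step 2.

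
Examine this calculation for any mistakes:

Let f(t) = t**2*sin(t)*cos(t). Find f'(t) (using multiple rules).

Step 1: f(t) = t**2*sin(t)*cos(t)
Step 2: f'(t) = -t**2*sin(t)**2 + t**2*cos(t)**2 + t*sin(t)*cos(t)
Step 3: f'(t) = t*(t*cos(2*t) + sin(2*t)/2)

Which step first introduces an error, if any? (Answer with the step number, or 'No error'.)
Step 2

Step 2 is incorrect due to a wrong coefficient.
The step shows: -t**2*sin(t)**2 + t**2*cos(t)**2 + t*sin(t)*cos(t)
The correct value should be: -t**2*sin(t)**2 + t**2*cos(t)**2 + 2*t*sin(t)*cos(t)

Explanation: The coefficient 2 was incorrectly written as 1: the term 2*t*sin(t)*cos(t) was incorrectly written as t*sin(t)*cos(t)
The later steps are derived from this incorrect expression, so the error originates in Step 2.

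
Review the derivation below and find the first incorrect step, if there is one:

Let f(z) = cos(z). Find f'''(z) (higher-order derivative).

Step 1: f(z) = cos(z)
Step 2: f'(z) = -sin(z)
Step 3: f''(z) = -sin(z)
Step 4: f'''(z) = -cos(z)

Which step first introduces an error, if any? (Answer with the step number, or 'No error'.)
Step 3

Step 3 is incorrect due to a wrong trig function.
The step shows: -sin(z)
The correct value should be: -cos(z)

Explanation: cos(z) was incorrectly written as sin(z): the term -cos(z) was incorrectly written as -sin(z)
The later steps are derived from this incorrect expression, so the error originates in Step 3.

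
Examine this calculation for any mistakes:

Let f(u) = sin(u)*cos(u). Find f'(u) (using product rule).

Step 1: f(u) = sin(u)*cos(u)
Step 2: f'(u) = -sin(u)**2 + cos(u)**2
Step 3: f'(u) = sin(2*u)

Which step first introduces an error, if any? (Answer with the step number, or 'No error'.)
Step 3

Step 3 is incorrect due to a wrong trig function.
The step shows: sin(2*u)
The correct value should be: cos(2*u)

Explanation: cos(2*u) was incorrectly written as sin(2*u): the term cos(2*u) was incorrectly written as sin(2*u)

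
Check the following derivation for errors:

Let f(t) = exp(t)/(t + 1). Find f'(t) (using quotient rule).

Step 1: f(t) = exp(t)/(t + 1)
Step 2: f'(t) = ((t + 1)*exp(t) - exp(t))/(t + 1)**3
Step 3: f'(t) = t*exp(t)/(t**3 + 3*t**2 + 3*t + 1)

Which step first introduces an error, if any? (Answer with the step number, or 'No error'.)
Step 2

Step 2 is incorrect due to a wrong exponent.
The step shows: ((t + 1)*exp(t) - exp(t))/(t + 1)**3
The correct value should be: ((t + 1)*exp(t) - exp(t))/(t + 1)**2

Explanation: The exponent -2 on t + 1 was incorrectly written as -3: the term ((t + 1)*exp(t) - exp(t))/(t + 1)**2 was incorrectly written as ((t + 1)*exp(t) - exp(t))/(t + 1)**3
The later steps are derived from this incorrect expression, so the error originates in Step 2.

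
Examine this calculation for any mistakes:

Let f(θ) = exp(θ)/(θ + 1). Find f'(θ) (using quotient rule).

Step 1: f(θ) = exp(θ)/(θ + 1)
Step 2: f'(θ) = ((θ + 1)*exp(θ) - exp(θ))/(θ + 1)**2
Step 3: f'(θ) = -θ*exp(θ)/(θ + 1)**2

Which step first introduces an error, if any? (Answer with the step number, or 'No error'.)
Step 3

Step 3 is incorrect due to a sign flip.
The step shows: -θ*exp(θ)/(θ + 1)**2
The correct value should be: θ*exp(θ)/(θ + 1)**2

Explanation: The sign of the whole expression was flipped: the term θ*exp(θ)/(θ + 1)**2 was incorrectly written as -θ*exp(θ)/(θ + 1)**2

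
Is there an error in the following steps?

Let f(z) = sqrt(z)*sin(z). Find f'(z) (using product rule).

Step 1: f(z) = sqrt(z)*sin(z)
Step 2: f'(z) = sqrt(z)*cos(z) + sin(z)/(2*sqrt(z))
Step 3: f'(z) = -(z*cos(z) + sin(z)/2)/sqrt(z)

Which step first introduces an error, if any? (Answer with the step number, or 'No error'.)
Step 3

Step 3 is incorrect due to a sign flip.
The step shows: -(z*cos(z) + sin(z)/2)/sqrt(z)
The correct value should be: (z*cos(z) + sin(z)/2)/sqrt(z)

Explanation: The sign of the whole expression was flipped: the term (z*cos(z) + sin(z)/2)/sqrt(z) was incorrectly written as -(z*cos(z) + sin(z)/2)/sqrt(z)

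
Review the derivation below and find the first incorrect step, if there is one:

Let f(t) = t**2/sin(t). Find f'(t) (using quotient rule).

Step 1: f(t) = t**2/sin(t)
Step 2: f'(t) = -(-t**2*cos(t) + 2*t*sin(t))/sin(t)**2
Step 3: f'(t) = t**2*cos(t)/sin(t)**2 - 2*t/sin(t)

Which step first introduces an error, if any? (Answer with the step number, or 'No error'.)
Step 2

Step 2 is incorrect due to a sign flip.
The step shows: -(-t**2*cos(t) + 2*t*sin(t))/sin(t)**2
The correct value should be: (-t**2*cos(t) + 2*t*sin(t))/sin(t)**2

Explanation: The sign of the whole expression was flipped: the term (-t**2*cos(t) + 2*t*sin(t))/sin(t)**2 was incorrectly written as -(-t**2*cos(t) + 2*t*sin(t))/sin(t)**2
The later steps are derived from this incorrect expression, so the error originates in Step 2.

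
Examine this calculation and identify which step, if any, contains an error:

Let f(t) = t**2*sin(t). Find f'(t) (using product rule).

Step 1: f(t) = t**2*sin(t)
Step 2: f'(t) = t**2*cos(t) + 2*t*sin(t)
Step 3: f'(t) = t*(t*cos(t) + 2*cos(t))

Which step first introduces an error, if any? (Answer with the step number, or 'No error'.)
Step 3

Step 3 is incorrect due to a wrong trig function.
The step shows: t*(t*cos(t) + 2*cos(t))
The correct value should be: t*(t*cos(t) + 2*sin(t))

Explanation: sin(t) was incorrectly written as cos(t): the term t*(t*cos(t) + 2*sin(t)) was incorrectly written as t*(t*cos(t) + 2*cos(t))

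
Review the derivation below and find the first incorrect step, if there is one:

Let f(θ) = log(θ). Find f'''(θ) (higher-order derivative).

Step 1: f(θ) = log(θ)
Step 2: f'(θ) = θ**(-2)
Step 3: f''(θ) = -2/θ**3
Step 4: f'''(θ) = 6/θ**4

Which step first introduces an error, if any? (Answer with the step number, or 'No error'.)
Step 2

Step 2 is incorrect due to a wrong exponent.
The step shows: θ**(-2)
The correct value should be: 1/θ

Explanation: The exponent -1 on θ was incorrectly written as -2: the term 1/θ was incorrectly written as θ**(-2)
The later steps are derived from this incorrect expression, so the error originates in Step 2.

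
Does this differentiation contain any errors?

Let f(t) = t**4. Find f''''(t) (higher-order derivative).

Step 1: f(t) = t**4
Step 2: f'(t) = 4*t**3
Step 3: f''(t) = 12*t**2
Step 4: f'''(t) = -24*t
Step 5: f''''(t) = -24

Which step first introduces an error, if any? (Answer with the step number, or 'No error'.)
Step 4

Step 4 is incorrect due to a sign flip.
The step shows: -24*t
The correct value should be: 24*t

Explanation: The sign of the whole expression was flipped: the term 24*t was incorrectly written as -24*t
The later steps are derived from this incorrect expression, so the error originates in Step 4.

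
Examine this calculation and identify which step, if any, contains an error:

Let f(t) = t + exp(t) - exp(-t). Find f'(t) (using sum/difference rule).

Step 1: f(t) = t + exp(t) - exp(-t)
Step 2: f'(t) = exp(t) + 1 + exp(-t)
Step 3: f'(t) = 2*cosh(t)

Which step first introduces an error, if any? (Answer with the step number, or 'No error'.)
Step 3

Step 3 is incorrect due to a dropped term.
The step shows: 2*cosh(t)
The correct value should be: 2*cosh(t) + 1

Explanation: A term was dropped: the term 1 was incorrectly omitted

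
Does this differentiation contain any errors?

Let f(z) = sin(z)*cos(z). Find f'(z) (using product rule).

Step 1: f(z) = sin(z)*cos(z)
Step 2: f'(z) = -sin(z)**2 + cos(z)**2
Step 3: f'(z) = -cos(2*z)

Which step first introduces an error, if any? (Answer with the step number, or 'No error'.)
Step 3

Step 3 is incorrect due to a sign flip.
The step shows: -cos(2*z)
The correct value should be: cos(2*z)

Explanation: The sign of the whole expression was flipped: the term cos(2*z) was incorrectly written as -cos(2*z)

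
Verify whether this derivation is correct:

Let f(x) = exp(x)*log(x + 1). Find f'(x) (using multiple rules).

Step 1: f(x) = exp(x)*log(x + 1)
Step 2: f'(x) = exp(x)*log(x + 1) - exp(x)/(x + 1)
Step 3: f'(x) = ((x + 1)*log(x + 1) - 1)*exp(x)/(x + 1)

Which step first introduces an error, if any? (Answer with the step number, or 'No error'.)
Step 2

Step 2 is incorrect due to a sign flip.
The step shows: exp(x)*log(x + 1) - exp(x)/(x + 1)
The correct value should be: exp(x)*log(x + 1) + exp(x)/(x + 1)

Explanation: The sign of one term was flipped: the term exp(x)/(x + 1) was incorrectly written as -exp(x)/(x + 1)
The later steps are derived from this incorrect expression, so the error originates in Step 2.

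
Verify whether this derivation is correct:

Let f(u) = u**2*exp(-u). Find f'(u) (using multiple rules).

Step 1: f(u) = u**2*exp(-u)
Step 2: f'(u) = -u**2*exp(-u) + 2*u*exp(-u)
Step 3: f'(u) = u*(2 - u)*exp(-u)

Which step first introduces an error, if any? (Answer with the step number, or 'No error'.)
No error

All steps in this derivation are correct.
The final answer f'(u) = u*(2 - u)*exp(-u) is valid.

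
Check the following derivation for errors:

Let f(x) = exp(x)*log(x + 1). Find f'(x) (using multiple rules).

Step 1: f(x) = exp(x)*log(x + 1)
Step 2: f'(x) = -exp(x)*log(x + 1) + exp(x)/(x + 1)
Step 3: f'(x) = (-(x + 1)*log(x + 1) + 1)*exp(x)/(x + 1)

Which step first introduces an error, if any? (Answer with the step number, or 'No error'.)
Step 2

Step 2 is incorrect due to a sign flip.
The step shows: -exp(x)*log(x + 1) + exp(x)/(x + 1)
The correct value should be: exp(x)*log(x + 1) + exp(x)/(x + 1)

Explanation: The sign of one term was flipped: the term exp(x)*log(x + 1) was incorrectly written as -exp(x)*log(x + 1)
The later steps are derived from this incorrect expression, so the error originates in Step 2.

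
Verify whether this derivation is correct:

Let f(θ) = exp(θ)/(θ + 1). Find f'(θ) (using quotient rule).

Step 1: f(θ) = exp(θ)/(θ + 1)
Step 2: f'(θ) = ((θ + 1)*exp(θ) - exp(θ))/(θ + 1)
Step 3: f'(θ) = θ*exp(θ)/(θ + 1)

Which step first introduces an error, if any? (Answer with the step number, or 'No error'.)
Step 2

Step 2 is incorrect due to a wrong exponent.
The step shows: ((θ + 1)*exp(θ) - exp(θ))/(θ + 1)
The correct value should be: ((θ + 1)*exp(θ) - exp(θ))/(θ + 1)**2

Explanation: The exponent -2 on θ + 1 was incorrectly written as -1: the term ((θ + 1)*exp(θ) - exp(θ))/(θ + 1)**2 was incorrectly written as ((θ + 1)*exp(θ) - exp(θ))/(θ + 1)
The later steps are derived from this incorrect expression, so the error originates in Step 2.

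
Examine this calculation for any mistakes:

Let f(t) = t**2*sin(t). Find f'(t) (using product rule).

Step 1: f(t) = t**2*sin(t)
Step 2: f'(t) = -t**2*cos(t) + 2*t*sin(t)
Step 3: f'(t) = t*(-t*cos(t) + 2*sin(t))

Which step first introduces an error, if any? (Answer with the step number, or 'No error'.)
Step 2

Step 2 is incorrect due to a sign flip.
The step shows: -t**2*cos(t) + 2*t*sin(t)
The correct value should be: t**2*cos(t) + 2*t*sin(t)

Explanation: The sign of one term was flipped: the term t**2*cos(t) was incorrectly written as -t**2*cos(t)
The later steps are derived from this incorrect expression, so the error originates in Step 2.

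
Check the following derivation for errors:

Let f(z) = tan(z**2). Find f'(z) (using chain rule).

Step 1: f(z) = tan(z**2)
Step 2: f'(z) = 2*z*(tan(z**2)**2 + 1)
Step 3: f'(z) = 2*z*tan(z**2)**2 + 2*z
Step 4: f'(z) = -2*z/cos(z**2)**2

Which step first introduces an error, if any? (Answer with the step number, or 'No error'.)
Step 4

Step 4 is incorrect due to a sign flip.
The step shows: -2*z/cos(z**2)**2
The correct value should be: 2*z/cos(z**2)**2

Explanation: The sign of the whole expression was flipped: the term 2*z/cos(z**2)**2 was incorrectly written as -2*z/cos(z**2)**2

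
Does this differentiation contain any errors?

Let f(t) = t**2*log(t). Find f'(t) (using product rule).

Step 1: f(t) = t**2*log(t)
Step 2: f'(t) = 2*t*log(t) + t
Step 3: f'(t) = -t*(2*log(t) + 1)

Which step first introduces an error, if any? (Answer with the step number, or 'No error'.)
Step 3

Step 3 is incorrect due to a sign flip.
The step shows: -t*(2*log(t) + 1)
The correct value should be: t*(2*log(t) + 1)

Explanation: The sign of the whole expression was flipped: the term t*(2*log(t) + 1) was incorrectly written as -t*(2*log(t) + 1)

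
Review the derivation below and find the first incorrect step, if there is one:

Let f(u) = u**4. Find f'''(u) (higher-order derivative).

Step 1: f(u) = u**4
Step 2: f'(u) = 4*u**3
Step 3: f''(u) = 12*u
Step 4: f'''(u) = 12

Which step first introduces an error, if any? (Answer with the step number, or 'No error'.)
Step 3

Step 3 is incorrect due to a wrong exponent.
The step shows: 12*u
The correct value should be: 12*u**2

Explanation: The exponent 2 on u was incorrectly written as 1: the term 12*u**2 was incorrectly written as 12*u
The later steps are derived from this incorrect expression, so the error originates in Step 3.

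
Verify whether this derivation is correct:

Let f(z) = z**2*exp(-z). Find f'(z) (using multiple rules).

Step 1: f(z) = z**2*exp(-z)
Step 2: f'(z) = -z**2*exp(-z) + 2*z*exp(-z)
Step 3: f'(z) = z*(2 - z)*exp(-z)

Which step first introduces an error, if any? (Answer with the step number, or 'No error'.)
No error

All steps in this derivation are correct.
The final answer f'(z) = z*(2 - z)*exp(-z) is valid.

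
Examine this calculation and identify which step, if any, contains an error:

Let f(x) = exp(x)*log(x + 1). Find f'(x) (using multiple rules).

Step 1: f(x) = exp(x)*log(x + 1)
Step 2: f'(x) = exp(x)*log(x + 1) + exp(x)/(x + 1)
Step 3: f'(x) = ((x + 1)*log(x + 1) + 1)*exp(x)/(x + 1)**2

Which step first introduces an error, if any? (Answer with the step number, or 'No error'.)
Step 3

Step 3 is incorrect due to a wrong exponent.
The step shows: ((x + 1)*log(x + 1) + 1)*exp(x)/(x + 1)**2
The correct value should be: ((x + 1)*log(x + 1) + 1)*exp(x)/(x + 1)

Explanation: The exponent -1 on x + 1 was incorrectly written as -2: the term ((x + 1)*log(x + 1) + 1)*exp(x)/(x + 1) was incorrectly written as ((x + 1)*log(x + 1) + 1)*exp(x)/(x + 1)**2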